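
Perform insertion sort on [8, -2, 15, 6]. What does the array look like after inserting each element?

First element 8 is already 'sorted'
Insert -2: shifted 1 elements -> [-2, 8, 15, 6]
Insert 15: shifted 0 elements -> [-2, 8, 15, 6]
Insert 6: shifted 2 elements -> [-2, 6, 8, 15]


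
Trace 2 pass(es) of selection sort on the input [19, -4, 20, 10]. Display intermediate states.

Pass 1: Select minimum -4 at index 1, swap -> [-4, 19, 20, 10]
Pass 2: Select minimum 10 at index 3, swap -> [-4, 10, 20, 19]


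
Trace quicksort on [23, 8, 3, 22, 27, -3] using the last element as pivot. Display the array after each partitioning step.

Partition 1: pivot=-3 at index 0 -> [-3, 8, 3, 22, 27, 23]
Partition 2: pivot=23 at index 4 -> [-3, 8, 3, 22, 23, 27]
Partition 3: pivot=22 at index 3 -> [-3, 8, 3, 22, 23, 27]
Partition 4: pivot=3 at index 1 -> [-3, 3, 8, 22, 23, 27]


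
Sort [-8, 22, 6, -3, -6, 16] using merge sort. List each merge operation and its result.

Divide and conquer:
  Merge [22] + [6] -> [6, 22]
  Merge [-8] + [6, 22] -> [-8, 6, 22]
  Merge [-6] + [16] -> [-6, 16]
  Merge [-3] + [-6, 16] -> [-6, -3, 16]
  Merge [-8, 6, 22] + [-6, -3, 16] -> [-8, -6, -3, 6, 16, 22]


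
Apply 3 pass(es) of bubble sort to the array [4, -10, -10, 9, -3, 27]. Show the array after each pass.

After pass 1: [-10, -10, 4, -3, 9, 27] (3 swaps)
After pass 2: [-10, -10, -3, 4, 9, 27] (1 swaps)
After pass 3: [-10, -10, -3, 4, 9, 27] (0 swaps)
Total swaps: 4


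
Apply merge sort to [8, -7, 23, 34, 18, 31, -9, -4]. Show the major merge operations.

Divide and conquer:
  Merge [8] + [-7] -> [-7, 8]
  Merge [23] + [34] -> [23, 34]
  Merge [-7, 8] + [23, 34] -> [-7, 8, 23, 34]
  Merge [18] + [31] -> [18, 31]
  Merge [-9] + [-4] -> [-9, -4]
  Merge [18, 31] + [-9, -4] -> [-9, -4, 18, 31]
  Merge [-7, 8, 23, 34] + [-9, -4, 18, 31] -> [-9, -7, -4, 8, 18, 23, 31, 34]


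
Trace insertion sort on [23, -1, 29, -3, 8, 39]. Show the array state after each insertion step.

First element 23 is already 'sorted'
Insert -1: shifted 1 elements -> [-1, 23, 29, -3, 8, 39]
Insert 29: shifted 0 elements -> [-1, 23, 29, -3, 8, 39]
Insert -3: shifted 3 elements -> [-3, -1, 23, 29, 8, 39]
Insert 8: shifted 2 elements -> [-3, -1, 8, 23, 29, 39]
Insert 39: shifted 0 elements -> [-3, -1, 8, 23, 29, 39]


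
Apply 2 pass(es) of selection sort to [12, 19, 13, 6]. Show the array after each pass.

Pass 1: Select minimum 6 at index 3, swap -> [6, 19, 13, 12]
Pass 2: Select minimum 12 at index 3, swap -> [6, 12, 13, 19]


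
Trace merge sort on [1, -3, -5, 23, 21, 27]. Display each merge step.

Divide and conquer:
  Merge [-3] + [-5] -> [-5, -3]
  Merge [1] + [-5, -3] -> [-5, -3, 1]
  Merge [21] + [27] -> [21, 27]
  Merge [23] + [21, 27] -> [21, 23, 27]
  Merge [-5, -3, 1] + [21, 23, 27] -> [-5, -3, 1, 21, 23, 27]


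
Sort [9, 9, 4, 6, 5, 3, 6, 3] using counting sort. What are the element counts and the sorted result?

Count array: [0, 0, 0, 2, 1, 1, 2, 0, 0, 2]
(count[i] = number of elements equal to i)
Cumulative count: [0, 0, 0, 2, 3, 4, 6, 6, 6, 8]
Sorted: [3, 3, 4, 5, 6, 6, 9, 9]


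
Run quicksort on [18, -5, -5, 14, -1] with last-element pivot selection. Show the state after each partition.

Partition 1: pivot=-1 at index 2 -> [-5, -5, -1, 14, 18]
Partition 2: pivot=-5 at index 1 -> [-5, -5, -1, 14, 18]
Partition 3: pivot=18 at index 4 -> [-5, -5, -1, 14, 18]


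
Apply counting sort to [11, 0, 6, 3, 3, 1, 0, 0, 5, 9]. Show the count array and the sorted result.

Count array: [3, 1, 0, 2, 0, 1, 1, 0, 0, 1, 0, 1]
(count[i] = number of elements equal to i)
Cumulative count: [3, 4, 4, 6, 6, 7, 8, 8, 8, 9, 9, 10]
Sorted: [0, 0, 0, 1, 3, 3, 5, 6, 9, 11]


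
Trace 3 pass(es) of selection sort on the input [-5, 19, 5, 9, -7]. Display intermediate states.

Pass 1: Select minimum -7 at index 4, swap -> [-7, 19, 5, 9, -5]
Pass 2: Select minimum -5 at index 4, swap -> [-7, -5, 5, 9, 19]
Pass 3: Select minimum 5 at index 2, swap -> [-7, -5, 5, 9, 19]


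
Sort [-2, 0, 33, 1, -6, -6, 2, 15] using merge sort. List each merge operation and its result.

Divide and conquer:
  Merge [-2] + [0] -> [-2, 0]
  Merge [33] + [1] -> [1, 33]
  Merge [-2, 0] + [1, 33] -> [-2, 0, 1, 33]
  Merge [-6] + [-6] -> [-6, -6]
  Merge [2] + [15] -> [2, 15]
  Merge [-6, -6] + [2, 15] -> [-6, -6, 2, 15]
  Merge [-2, 0, 1, 33] + [-6, -6, 2, 15] -> [-6, -6, -2, 0, 1, 2, 15, 33]


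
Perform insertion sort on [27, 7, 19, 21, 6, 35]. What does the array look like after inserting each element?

First element 27 is already 'sorted'
Insert 7: shifted 1 elements -> [7, 27, 19, 21, 6, 35]
Insert 19: shifted 1 elements -> [7, 19, 27, 21, 6, 35]
Insert 21: shifted 1 elements -> [7, 19, 21, 27, 6, 35]
Insert 6: shifted 4 elements -> [6, 7, 19, 21, 27, 35]
Insert 35: shifted 0 elements -> [6, 7, 19, 21, 27, 35]


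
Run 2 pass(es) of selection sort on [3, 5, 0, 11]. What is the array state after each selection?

Pass 1: Select minimum 0 at index 2, swap -> [0, 5, 3, 11]
Pass 2: Select minimum 3 at index 2, swap -> [0, 3, 5, 11]


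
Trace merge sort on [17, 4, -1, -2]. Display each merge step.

Divide and conquer:
  Merge [17] + [4] -> [4, 17]
  Merge [-1] + [-2] -> [-2, -1]
  Merge [4, 17] + [-2, -1] -> [-2, -1, 4, 17]


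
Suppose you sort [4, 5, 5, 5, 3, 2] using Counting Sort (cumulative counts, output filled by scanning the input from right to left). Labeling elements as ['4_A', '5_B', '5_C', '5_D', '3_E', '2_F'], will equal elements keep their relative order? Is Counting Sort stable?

Trace Counting Sort on the labeled array (the key is the number; the letter only tracks identity):
  Counts for values 0..5: [0, 0, 1, 1, 1, 3]
  Cumulative counts: [0, 0, 1, 2, 3, 6]
  Scan right to left: place 2_F at output index 0
  Scan right to left: place 3_E at output index 1
  Scan right to left: place 5_D at output index 5
  Scan right to left: place 5_C at output index 4
  Scan right to left: place 5_B at output index 3
  Scan right to left: place 4_A at output index 2
  Output: [2_F, 3_E, 4_A, 5_B, 5_C, 5_D]
Equal keys:
  value 5: originally 5_B, 5_C, 5_D; after sorting 5_B, 5_C, 5_D -> order preserved
All equal keys kept their original relative order. Counting Sort is stable: scanning the input right to left with decreasing cumulative counts places later duplicates at later output positions.
Answer: Stable


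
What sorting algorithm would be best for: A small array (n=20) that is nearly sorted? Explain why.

Best choice: Insertion sort
Reason: Insertion sort is O(n) for nearly sorted arrays and has low overhead


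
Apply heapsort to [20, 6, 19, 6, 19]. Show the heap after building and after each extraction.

Build heap: [20, 19, 19, 6, 6]
Extract 20: [19, 6, 19, 6, 20]
Extract 19: [19, 6, 6, 19, 20]
Extract 19: [6, 6, 19, 19, 20]
Extract 6: [6, 6, 19, 19, 20]


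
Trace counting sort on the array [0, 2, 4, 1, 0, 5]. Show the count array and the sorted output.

Count array: [2, 1, 1, 0, 1, 1]
(count[i] = number of elements equal to i)
Cumulative count: [2, 3, 4, 4, 5, 6]
Sorted: [0, 0, 1, 2, 4, 5]


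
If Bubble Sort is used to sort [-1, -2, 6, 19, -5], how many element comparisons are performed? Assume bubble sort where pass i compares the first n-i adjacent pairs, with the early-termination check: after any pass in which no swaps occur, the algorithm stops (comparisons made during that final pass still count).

Pass 1: compare adjacent pairs (0,1)..(3,4) = 4 comparison(s), 2 swap(s) -> [-2, -1, 6, -5, 19]
Pass 2: compare adjacent pairs (0,1)..(2,3) = 3 comparison(s), 1 swap(s) -> [-2, -1, -5, 6, 19]
Pass 3: compare adjacent pairs (0,1)..(1,2) = 2 comparison(s), 1 swap(s) -> [-2, -5, -1, 6, 19]
Pass 4: compare adjacent pairs (0,1)..(0,1) = 1 comparison(s), 1 swap(s) -> [-5, -2, -1, 6, 19]
Every pass made at least one swap, so all n-1 passes run.
Total comparisons: 4 + 3 + 2 + 1 = 10


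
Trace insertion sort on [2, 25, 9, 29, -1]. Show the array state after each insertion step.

First element 2 is already 'sorted'
Insert 25: shifted 0 elements -> [2, 25, 9, 29, -1]
Insert 9: shifted 1 elements -> [2, 9, 25, 29, -1]
Insert 29: shifted 0 elements -> [2, 9, 25, 29, -1]
Insert -1: shifted 4 elements -> [-1, 2, 9, 25, 29]


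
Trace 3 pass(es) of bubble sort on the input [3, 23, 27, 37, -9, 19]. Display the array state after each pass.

After pass 1: [3, 23, 27, -9, 19, 37] (2 swaps)
After pass 2: [3, 23, -9, 19, 27, 37] (2 swaps)
After pass 3: [3, -9, 19, 23, 27, 37] (2 swaps)
Total swaps: 6


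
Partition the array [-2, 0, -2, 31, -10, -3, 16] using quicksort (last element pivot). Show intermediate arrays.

Partition 1: pivot=16 at index 5 -> [-2, 0, -2, -10, -3, 16, 31]
Partition 2: pivot=-3 at index 1 -> [-10, -3, -2, -2, 0, 16, 31]
Partition 3: pivot=0 at index 4 -> [-10, -3, -2, -2, 0, 16, 31]
Partition 4: pivot=-2 at index 3 -> [-10, -3, -2, -2, 0, 16, 31]


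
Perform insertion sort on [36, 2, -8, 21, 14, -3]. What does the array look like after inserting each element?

First element 36 is already 'sorted'
Insert 2: shifted 1 elements -> [2, 36, -8, 21, 14, -3]
Insert -8: shifted 2 elements -> [-8, 2, 36, 21, 14, -3]
Insert 21: shifted 1 elements -> [-8, 2, 21, 36, 14, -3]
Insert 14: shifted 2 elements -> [-8, 2, 14, 21, 36, -3]
Insert -3: shifted 4 elements -> [-8, -3, 2, 14, 21, 36]


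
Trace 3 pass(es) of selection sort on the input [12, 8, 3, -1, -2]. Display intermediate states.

Pass 1: Select minimum -2 at index 4, swap -> [-2, 8, 3, -1, 12]
Pass 2: Select minimum -1 at index 3, swap -> [-2, -1, 3, 8, 12]
Pass 3: Select minimum 3 at index 2, swap -> [-2, -1, 3, 8, 12]


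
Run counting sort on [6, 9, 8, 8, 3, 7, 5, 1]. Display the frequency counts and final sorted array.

Count array: [0, 1, 0, 1, 0, 1, 1, 1, 2, 1]
(count[i] = number of elements equal to i)
Cumulative count: [0, 1, 1, 2, 2, 3, 4, 5, 7, 8]
Sorted: [1, 3, 5, 6, 7, 8, 8, 9]


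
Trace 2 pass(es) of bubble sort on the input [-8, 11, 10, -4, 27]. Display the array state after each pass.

After pass 1: [-8, 10, -4, 11, 27] (2 swaps)
After pass 2: [-8, -4, 10, 11, 27] (1 swaps)
Total swaps: 3


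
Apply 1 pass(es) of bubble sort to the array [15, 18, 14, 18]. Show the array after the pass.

After pass 1: [15, 14, 18, 18] (1 swaps)
Total swaps: 1


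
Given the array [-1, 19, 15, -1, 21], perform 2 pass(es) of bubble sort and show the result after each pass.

After pass 1: [-1, 15, -1, 19, 21] (2 swaps)
After pass 2: [-1, -1, 15, 19, 21] (1 swaps)
Total swaps: 3


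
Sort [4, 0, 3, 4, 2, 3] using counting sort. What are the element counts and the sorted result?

Count array: [1, 0, 1, 2, 2]
(count[i] = number of elements equal to i)
Cumulative count: [1, 1, 2, 4, 6]
Sorted: [0, 2, 3, 3, 4, 4]


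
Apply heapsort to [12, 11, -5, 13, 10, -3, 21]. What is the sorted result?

Build heap: [21, 13, 12, 11, 10, -3, -5]
Extract 21: [13, 11, 12, -5, 10, -3, 21]
Extract 13: [12, 11, -3, -5, 10, 13, 21]
Extract 12: [11, 10, -3, -5, 12, 13, 21]
Extract 11: [10, -5, -3, 11, 12, 13, 21]
Extract 10: [-3, -5, 10, 11, 12, 13, 21]
Extract -3: [-5, -3, 10, 11, 12, 13, 21]


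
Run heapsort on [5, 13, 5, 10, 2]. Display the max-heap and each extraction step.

Build heap: [13, 10, 5, 5, 2]
Extract 13: [10, 5, 5, 2, 13]
Extract 10: [5, 2, 5, 10, 13]
Extract 5: [5, 2, 5, 10, 13]
Extract 5: [2, 5, 5, 10, 13]


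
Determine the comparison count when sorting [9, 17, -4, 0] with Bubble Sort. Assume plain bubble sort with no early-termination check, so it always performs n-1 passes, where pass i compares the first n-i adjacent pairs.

Pass 1: compare adjacent pairs (0,1)..(2,3) = 3 comparison(s), 2 swap(s) -> [9, -4, 0, 17]
Pass 2: compare adjacent pairs (0,1)..(1,2) = 2 comparison(s), 2 swap(s) -> [-4, 0, 9, 17]
Pass 3: compare adjacent pairs (0,1)..(0,1) = 1 comparison(s), 0 swap(s) -> [-4, 0, 9, 17]
Total comparisons: 3 + 2 + 1 = 6


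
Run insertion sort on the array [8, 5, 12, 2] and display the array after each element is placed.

First element 8 is already 'sorted'
Insert 5: shifted 1 elements -> [5, 8, 12, 2]
Insert 12: shifted 0 elements -> [5, 8, 12, 2]
Insert 2: shifted 3 elements -> [2, 5, 8, 12]


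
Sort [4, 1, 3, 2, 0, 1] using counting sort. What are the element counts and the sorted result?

Count array: [1, 2, 1, 1, 1]
(count[i] = number of elements equal to i)
Cumulative count: [1, 3, 4, 5, 6]
Sorted: [0, 1, 1, 2, 3, 4]


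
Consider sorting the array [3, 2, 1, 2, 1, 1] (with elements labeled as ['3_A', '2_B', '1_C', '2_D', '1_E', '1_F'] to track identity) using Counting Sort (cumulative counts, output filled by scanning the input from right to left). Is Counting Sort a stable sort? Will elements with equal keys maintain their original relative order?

Trace Counting Sort on the labeled array (the key is the number; the letter only tracks identity):
  Counts for values 0..3: [0, 3, 2, 1]
  Cumulative counts: [0, 3, 5, 6]
  Scan right to left: place 1_F at output index 2
  Scan right to left: place 1_E at output index 1
  Scan right to left: place 2_D at output index 4
  Scan right to left: place 1_C at output index 0
  Scan right to left: place 2_B at output index 3
  Scan right to left: place 3_A at output index 5
  Output: [1_C, 1_E, 1_F, 2_B, 2_D, 3_A]
Equal keys:
  value 1: originally 1_C, 1_E, 1_F; after sorting 1_C, 1_E, 1_F -> order preserved
  value 2: originally 2_B, 2_D; after sorting 2_B, 2_D -> order preserved
All equal keys kept their original relative order. Counting Sort is stable: scanning the input right to left with decreasing cumulative counts places later duplicates at later output positions.
Answer: Stable


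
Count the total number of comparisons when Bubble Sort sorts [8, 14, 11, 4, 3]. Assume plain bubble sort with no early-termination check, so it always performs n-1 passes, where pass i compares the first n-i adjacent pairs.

Pass 1: compare adjacent pairs (0,1)..(3,4) = 4 comparison(s), 3 swap(s) -> [8, 11, 4, 3, 14]
Pass 2: compare adjacent pairs (0,1)..(2,3) = 3 comparison(s), 2 swap(s) -> [8, 4, 3, 11, 14]
Pass 3: compare adjacent pairs (0,1)..(1,2) = 2 comparison(s), 2 swap(s) -> [4, 3, 8, 11, 14]
Pass 4: compare adjacent pairs (0,1)..(0,1) = 1 comparison(s), 1 swap(s) -> [3, 4, 8, 11, 14]
Total comparisons: 4 + 3 + 2 + 1 = 10


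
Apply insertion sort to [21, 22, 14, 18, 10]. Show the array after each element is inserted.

First element 21 is already 'sorted'
Insert 22: shifted 0 elements -> [21, 22, 14, 18, 10]
Insert 14: shifted 2 elements -> [14, 21, 22, 18, 10]
Insert 18: shifted 2 elements -> [14, 18, 21, 22, 10]
Insert 10: shifted 4 elements -> [10, 14, 18, 21, 22]


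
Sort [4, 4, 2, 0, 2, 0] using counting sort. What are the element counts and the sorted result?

Count array: [2, 0, 2, 0, 2]
(count[i] = number of elements equal to i)
Cumulative count: [2, 2, 4, 4, 6]
Sorted: [0, 0, 2, 2, 4, 4]


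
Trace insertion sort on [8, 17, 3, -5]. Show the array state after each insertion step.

First element 8 is already 'sorted'
Insert 17: shifted 0 elements -> [8, 17, 3, -5]
Insert 3: shifted 2 elements -> [3, 8, 17, -5]
Insert -5: shifted 3 elements -> [-5, 3, 8, 17]


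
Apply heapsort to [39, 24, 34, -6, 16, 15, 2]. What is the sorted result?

Build heap: [39, 24, 34, -6, 16, 15, 2]
Extract 39: [34, 24, 15, -6, 16, 2, 39]
Extract 34: [24, 16, 15, -6, 2, 34, 39]
Extract 24: [16, 2, 15, -6, 24, 34, 39]
Extract 16: [15, 2, -6, 16, 24, 34, 39]
Extract 15: [2, -6, 15, 16, 24, 34, 39]
Extract 2: [-6, 2, 15, 16, 24, 34, 39]


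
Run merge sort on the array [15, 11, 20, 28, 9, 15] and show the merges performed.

Divide and conquer:
  Merge [11] + [20] -> [11, 20]
  Merge [15] + [11, 20] -> [11, 15, 20]
  Merge [9] + [15] -> [9, 15]
  Merge [28] + [9, 15] -> [9, 15, 28]
  Merge [11, 15, 20] + [9, 15, 28] -> [9, 11, 15, 15, 20, 28]


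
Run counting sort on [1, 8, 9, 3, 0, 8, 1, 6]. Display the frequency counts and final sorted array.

Count array: [1, 2, 0, 1, 0, 0, 1, 0, 2, 1]
(count[i] = number of elements equal to i)
Cumulative count: [1, 3, 3, 4, 4, 4, 5, 5, 7, 8]
Sorted: [0, 1, 1, 3, 6, 8, 8, 9]


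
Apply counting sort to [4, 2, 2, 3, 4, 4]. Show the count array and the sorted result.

Count array: [0, 0, 2, 1, 3]
(count[i] = number of elements equal to i)
Cumulative count: [0, 0, 2, 3, 6]
Sorted: [2, 2, 3, 4, 4, 4]


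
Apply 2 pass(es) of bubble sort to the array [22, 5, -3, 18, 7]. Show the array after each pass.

After pass 1: [5, -3, 18, 7, 22] (4 swaps)
After pass 2: [-3, 5, 7, 18, 22] (2 swaps)
Total swaps: 6


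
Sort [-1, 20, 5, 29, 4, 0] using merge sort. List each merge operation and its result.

Divide and conquer:
  Merge [20] + [5] -> [5, 20]
  Merge [-1] + [5, 20] -> [-1, 5, 20]
  Merge [4] + [0] -> [0, 4]
  Merge [29] + [0, 4] -> [0, 4, 29]
  Merge [-1, 5, 20] + [0, 4, 29] -> [-1, 0, 4, 5, 20, 29]


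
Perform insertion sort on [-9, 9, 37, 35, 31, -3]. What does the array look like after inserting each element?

First element -9 is already 'sorted'
Insert 9: shifted 0 elements -> [-9, 9, 37, 35, 31, -3]
Insert 37: shifted 0 elements -> [-9, 9, 37, 35, 31, -3]
Insert 35: shifted 1 elements -> [-9, 9, 35, 37, 31, -3]
Insert 31: shifted 2 elements -> [-9, 9, 31, 35, 37, -3]
Insert -3: shifted 4 elements -> [-9, -3, 9, 31, 35, 37]


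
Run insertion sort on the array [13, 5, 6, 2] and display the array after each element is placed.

First element 13 is already 'sorted'
Insert 5: shifted 1 elements -> [5, 13, 6, 2]
Insert 6: shifted 1 elements -> [5, 6, 13, 2]
Insert 2: shifted 3 elements -> [2, 5, 6, 13]


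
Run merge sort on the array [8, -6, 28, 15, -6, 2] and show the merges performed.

Divide and conquer:
  Merge [-6] + [28] -> [-6, 28]
  Merge [8] + [-6, 28] -> [-6, 8, 28]
  Merge [-6] + [2] -> [-6, 2]
  Merge [15] + [-6, 2] -> [-6, 2, 15]
  Merge [-6, 8, 28] + [-6, 2, 15] -> [-6, -6, 2, 8, 15, 28]


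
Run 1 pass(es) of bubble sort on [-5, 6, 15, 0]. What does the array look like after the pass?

After pass 1: [-5, 6, 0, 15] (1 swaps)
Total swaps: 1


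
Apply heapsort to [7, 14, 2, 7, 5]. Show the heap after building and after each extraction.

Build heap: [14, 7, 2, 7, 5]
Extract 14: [7, 7, 2, 5, 14]
Extract 7: [7, 5, 2, 7, 14]
Extract 7: [5, 2, 7, 7, 14]
Extract 5: [2, 5, 7, 7, 14]


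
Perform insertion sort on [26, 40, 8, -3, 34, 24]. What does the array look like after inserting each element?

First element 26 is already 'sorted'
Insert 40: shifted 0 elements -> [26, 40, 8, -3, 34, 24]
Insert 8: shifted 2 elements -> [8, 26, 40, -3, 34, 24]
Insert -3: shifted 3 elements -> [-3, 8, 26, 40, 34, 24]
Insert 34: shifted 1 elements -> [-3, 8, 26, 34, 40, 24]
Insert 24: shifted 3 elements -> [-3, 8, 24, 26, 34, 40]


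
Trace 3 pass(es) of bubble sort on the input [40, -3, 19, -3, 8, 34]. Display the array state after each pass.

After pass 1: [-3, 19, -3, 8, 34, 40] (5 swaps)
After pass 2: [-3, -3, 8, 19, 34, 40] (2 swaps)
After pass 3: [-3, -3, 8, 19, 34, 40] (0 swaps)
Total swaps: 7


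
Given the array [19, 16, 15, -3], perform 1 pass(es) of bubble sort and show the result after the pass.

After pass 1: [16, 15, -3, 19] (3 swaps)
Total swaps: 3


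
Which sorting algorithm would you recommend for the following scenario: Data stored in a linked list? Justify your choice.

Best choice: Merge sort
Reason: Merge sort doesn't require random access; can be done in O(1) extra space for linked lists


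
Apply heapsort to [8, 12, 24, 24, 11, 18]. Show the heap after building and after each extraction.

Build heap: [24, 12, 24, 8, 11, 18]
Extract 24: [24, 12, 18, 8, 11, 24]
Extract 24: [18, 12, 11, 8, 24, 24]
Extract 18: [12, 8, 11, 18, 24, 24]
Extract 12: [11, 8, 12, 18, 24, 24]
Extract 11: [8, 11, 12, 18, 24, 24]


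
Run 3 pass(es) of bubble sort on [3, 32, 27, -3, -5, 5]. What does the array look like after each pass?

After pass 1: [3, 27, -3, -5, 5, 32] (4 swaps)
After pass 2: [3, -3, -5, 5, 27, 32] (3 swaps)
After pass 3: [-3, -5, 3, 5, 27, 32] (2 swaps)
Total swaps: 9


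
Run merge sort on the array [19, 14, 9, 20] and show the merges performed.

Divide and conquer:
  Merge [19] + [14] -> [14, 19]
  Merge [9] + [20] -> [9, 20]
  Merge [14, 19] + [9, 20] -> [9, 14, 19, 20]


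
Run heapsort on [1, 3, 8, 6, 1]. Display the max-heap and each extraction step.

Build heap: [8, 6, 1, 3, 1]
Extract 8: [6, 3, 1, 1, 8]
Extract 6: [3, 1, 1, 6, 8]
Extract 3: [1, 1, 3, 6, 8]
Extract 1: [1, 1, 3, 6, 8]


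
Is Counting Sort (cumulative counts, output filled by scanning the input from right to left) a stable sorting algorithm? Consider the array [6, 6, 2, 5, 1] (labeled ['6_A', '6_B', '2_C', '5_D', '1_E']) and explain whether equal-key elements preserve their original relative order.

Trace Counting Sort on the labeled array (the key is the number; the letter only tracks identity):
  Counts for values 0..6: [0, 1, 1, 0, 0, 1, 2]
  Cumulative counts: [0, 1, 2, 2, 2, 3, 5]
  Scan right to left: place 1_E at output index 0
  Scan right to left: place 5_D at output index 2
  Scan right to left: place 2_C at output index 1
  Scan right to left: place 6_B at output index 4
  Scan right to left: place 6_A at output index 3
  Output: [1_E, 2_C, 5_D, 6_A, 6_B]
Equal keys:
  value 6: originally 6_A, 6_B; after sorting 6_A, 6_B -> order preserved
All equal keys kept their original relative order. Counting Sort is stable: scanning the input right to left with decreasing cumulative counts places later duplicates at later output positions.
Answer: Stable


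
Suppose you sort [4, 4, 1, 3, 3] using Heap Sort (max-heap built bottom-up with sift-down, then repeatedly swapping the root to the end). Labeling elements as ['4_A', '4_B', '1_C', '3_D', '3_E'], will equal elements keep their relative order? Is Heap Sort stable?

Trace Heap Sort on the labeled array (the key is the number; the letter only tracks identity):
  Build max-heap: [4_A, 4_B, 1_C, 3_D, 3_E]
  Swap root 4_A to index 4, re-heapify first 4 -> [4_B, 3_E, 1_C, 3_D, 4_A]
  Swap root 4_B to index 3, re-heapify first 3 -> [3_D, 3_E, 1_C, 4_B, 4_A]
  Swap root 3_D to index 2, re-heapify first 2 -> [3_E, 1_C, 3_D, 4_B, 4_A]
  Swap root 3_E to index 1, re-heapify first 1 -> [1_C, 3_E, 3_D, 4_B, 4_A]
Final order: [1_C, 3_E, 3_D, 4_B, 4_A]
Equal keys:
  value 3: originally 3_D, 3_E; after sorting 3_E, 3_D -> order changed
  value 4: originally 4_A, 4_B; after sorting 4_B, 4_A -> order changed
Equal keys were reordered, so Heap Sort is not stable: heap construction and root-to-end swaps move elements without regard to the original order of equal keys. (One such input is enough; an unstable sort may happen to preserve order on other inputs, but it gives no guarantee.)
Answer: Not stable


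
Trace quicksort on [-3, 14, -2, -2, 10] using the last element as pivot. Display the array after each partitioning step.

Partition 1: pivot=10 at index 3 -> [-3, -2, -2, 10, 14]
Partition 2: pivot=-2 at index 2 -> [-3, -2, -2, 10, 14]
Partition 3: pivot=-2 at index 1 -> [-3, -2, -2, 10, 14]


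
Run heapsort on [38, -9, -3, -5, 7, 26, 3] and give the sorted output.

Build heap: [38, 7, 26, -5, -9, -3, 3]
Extract 38: [26, 7, 3, -5, -9, -3, 38]
Extract 26: [7, -3, 3, -5, -9, 26, 38]
Extract 7: [3, -3, -9, -5, 7, 26, 38]
Extract 3: [-3, -5, -9, 3, 7, 26, 38]
Extract -3: [-5, -9, -3, 3, 7, 26, 38]
Extract -5: [-9, -5, -3, 3, 7, 26, 38]


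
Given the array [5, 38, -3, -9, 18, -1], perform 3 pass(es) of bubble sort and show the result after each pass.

After pass 1: [5, -3, -9, 18, -1, 38] (4 swaps)
After pass 2: [-3, -9, 5, -1, 18, 38] (3 swaps)
After pass 3: [-9, -3, -1, 5, 18, 38] (2 swaps)
Total swaps: 9


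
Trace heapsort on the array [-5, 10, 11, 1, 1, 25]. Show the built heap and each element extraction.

Build heap: [25, 10, 11, 1, 1, -5]
Extract 25: [11, 10, -5, 1, 1, 25]
Extract 11: [10, 1, -5, 1, 11, 25]
Extract 10: [1, 1, -5, 10, 11, 25]
Extract 1: [1, -5, 1, 10, 11, 25]
Extract 1: [-5, 1, 1, 10, 11, 25]


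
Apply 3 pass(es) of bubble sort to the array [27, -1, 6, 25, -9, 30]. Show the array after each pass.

After pass 1: [-1, 6, 25, -9, 27, 30] (4 swaps)
After pass 2: [-1, 6, -9, 25, 27, 30] (1 swaps)
After pass 3: [-1, -9, 6, 25, 27, 30] (1 swaps)
Total swaps: 6


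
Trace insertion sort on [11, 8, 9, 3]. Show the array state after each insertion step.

First element 11 is already 'sorted'
Insert 8: shifted 1 elements -> [8, 11, 9, 3]
Insert 9: shifted 1 elements -> [8, 9, 11, 3]
Insert 3: shifted 3 elements -> [3, 8, 9, 11]


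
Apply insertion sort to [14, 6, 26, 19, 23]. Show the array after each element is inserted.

First element 14 is already 'sorted'
Insert 6: shifted 1 elements -> [6, 14, 26, 19, 23]
Insert 26: shifted 0 elements -> [6, 14, 26, 19, 23]
Insert 19: shifted 1 elements -> [6, 14, 19, 26, 23]
Insert 23: shifted 1 elements -> [6, 14, 19, 23, 26]


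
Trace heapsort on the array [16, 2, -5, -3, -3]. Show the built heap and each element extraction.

Build heap: [16, 2, -5, -3, -3]
Extract 16: [2, -3, -5, -3, 16]
Extract 2: [-3, -3, -5, 2, 16]
Extract -3: [-3, -5, -3, 2, 16]
Extract -3: [-5, -3, -3, 2, 16]


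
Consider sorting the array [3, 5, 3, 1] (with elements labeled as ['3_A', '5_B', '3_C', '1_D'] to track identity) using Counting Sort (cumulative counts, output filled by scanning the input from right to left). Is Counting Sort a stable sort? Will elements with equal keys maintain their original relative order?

Trace Counting Sort on the labeled array (the key is the number; the letter only tracks identity):
  Counts for values 0..5: [0, 1, 0, 2, 0, 1]
  Cumulative counts: [0, 1, 1, 3, 3, 4]
  Scan right to left: place 1_D at output index 0
  Scan right to left: place 3_C at output index 2
  Scan right to left: place 5_B at output index 3
  Scan right to left: place 3_A at output index 1
  Output: [1_D, 3_A, 3_C, 5_B]
Equal keys:
  value 3: originally 3_A, 3_C; after sorting 3_A, 3_C -> order preserved
All equal keys kept their original relative order. Counting Sort is stable: scanning the input right to left with decreasing cumulative counts places later duplicates at later output positions.
Answer: Stable


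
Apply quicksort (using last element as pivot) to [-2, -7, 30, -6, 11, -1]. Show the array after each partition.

Partition 1: pivot=-1 at index 3 -> [-2, -7, -6, -1, 11, 30]
Partition 2: pivot=-6 at index 1 -> [-7, -6, -2, -1, 11, 30]
Partition 3: pivot=30 at index 5 -> [-7, -6, -2, -1, 11, 30]


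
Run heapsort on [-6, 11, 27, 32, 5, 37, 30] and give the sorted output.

Build heap: [37, 32, 30, 11, 5, 27, -6]
Extract 37: [32, 11, 30, -6, 5, 27, 37]
Extract 32: [30, 11, 27, -6, 5, 32, 37]
Extract 30: [27, 11, 5, -6, 30, 32, 37]
Extract 27: [11, -6, 5, 27, 30, 32, 37]
Extract 11: [5, -6, 11, 27, 30, 32, 37]
Extract 5: [-6, 5, 11, 27, 30, 32, 37]


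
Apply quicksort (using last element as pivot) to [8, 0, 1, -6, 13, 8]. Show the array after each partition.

Partition 1: pivot=8 at index 4 -> [8, 0, 1, -6, 8, 13]
Partition 2: pivot=-6 at index 0 -> [-6, 0, 1, 8, 8, 13]
Partition 3: pivot=8 at index 3 -> [-6, 0, 1, 8, 8, 13]
Partition 4: pivot=1 at index 2 -> [-6, 0, 1, 8, 8, 13]


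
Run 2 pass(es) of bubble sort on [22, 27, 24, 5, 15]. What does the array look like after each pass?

After pass 1: [22, 24, 5, 15, 27] (3 swaps)
After pass 2: [22, 5, 15, 24, 27] (2 swaps)
Total swaps: 5


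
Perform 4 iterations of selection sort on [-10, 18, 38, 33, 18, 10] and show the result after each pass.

Pass 1: Select minimum -10 at index 0, swap -> [-10, 18, 38, 33, 18, 10]
Pass 2: Select minimum 10 at index 5, swap -> [-10, 10, 38, 33, 18, 18]
Pass 3: Select minimum 18 at index 4, swap -> [-10, 10, 18, 33, 38, 18]
Pass 4: Select minimum 18 at index 5, swap -> [-10, 10, 18, 18, 38, 33]


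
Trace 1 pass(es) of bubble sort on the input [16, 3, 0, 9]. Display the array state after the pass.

After pass 1: [3, 0, 9, 16] (3 swaps)
Total swaps: 3


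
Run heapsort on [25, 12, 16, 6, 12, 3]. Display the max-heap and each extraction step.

Build heap: [25, 12, 16, 6, 12, 3]
Extract 25: [16, 12, 3, 6, 12, 25]
Extract 16: [12, 12, 3, 6, 16, 25]
Extract 12: [12, 6, 3, 12, 16, 25]
Extract 12: [6, 3, 12, 12, 16, 25]
Extract 6: [3, 6, 12, 12, 16, 25]


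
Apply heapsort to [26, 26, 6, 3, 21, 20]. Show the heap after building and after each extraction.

Build heap: [26, 26, 20, 3, 21, 6]
Extract 26: [26, 21, 20, 3, 6, 26]
Extract 26: [21, 6, 20, 3, 26, 26]
Extract 21: [20, 6, 3, 21, 26, 26]
Extract 20: [6, 3, 20, 21, 26, 26]
Extract 6: [3, 6, 20, 21, 26, 26]


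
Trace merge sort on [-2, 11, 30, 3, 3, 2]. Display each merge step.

Divide and conquer:
  Merge [11] + [30] -> [11, 30]
  Merge [-2] + [11, 30] -> [-2, 11, 30]
  Merge [3] + [2] -> [2, 3]
  Merge [3] + [2, 3] -> [2, 3, 3]
  Merge [-2, 11, 30] + [2, 3, 3] -> [-2, 2, 3, 3, 11, 30]


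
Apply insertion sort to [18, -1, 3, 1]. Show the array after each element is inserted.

First element 18 is already 'sorted'
Insert -1: shifted 1 elements -> [-1, 18, 3, 1]
Insert 3: shifted 1 elements -> [-1, 3, 18, 1]
Insert 1: shifted 2 elements -> [-1, 1, 3, 18]


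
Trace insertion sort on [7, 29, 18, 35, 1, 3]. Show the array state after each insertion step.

First element 7 is already 'sorted'
Insert 29: shifted 0 elements -> [7, 29, 18, 35, 1, 3]
Insert 18: shifted 1 elements -> [7, 18, 29, 35, 1, 3]
Insert 35: shifted 0 elements -> [7, 18, 29, 35, 1, 3]
Insert 1: shifted 4 elements -> [1, 7, 18, 29, 35, 3]
Insert 3: shifted 4 elements -> [1, 3, 7, 18, 29, 35]


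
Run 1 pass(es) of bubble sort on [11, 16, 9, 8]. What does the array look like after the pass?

After pass 1: [11, 9, 8, 16] (2 swaps)
Total swaps: 2


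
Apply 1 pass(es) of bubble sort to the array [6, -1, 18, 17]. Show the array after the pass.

After pass 1: [-1, 6, 17, 18] (2 swaps)
Total swaps: 2


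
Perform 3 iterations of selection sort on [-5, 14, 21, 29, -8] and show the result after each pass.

Pass 1: Select minimum -8 at index 4, swap -> [-8, 14, 21, 29, -5]
Pass 2: Select minimum -5 at index 4, swap -> [-8, -5, 21, 29, 14]
Pass 3: Select minimum 14 at index 4, swap -> [-8, -5, 14, 29, 21]


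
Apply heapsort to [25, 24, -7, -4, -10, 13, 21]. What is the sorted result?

Build heap: [25, 24, 21, -4, -10, 13, -7]
Extract 25: [24, -4, 21, -7, -10, 13, 25]
Extract 24: [21, -4, 13, -7, -10, 24, 25]
Extract 21: [13, -4, -10, -7, 21, 24, 25]
Extract 13: [-4, -7, -10, 13, 21, 24, 25]
Extract -4: [-7, -10, -4, 13, 21, 24, 25]
Extract -7: [-10, -7, -4, 13, 21, 24, 25]


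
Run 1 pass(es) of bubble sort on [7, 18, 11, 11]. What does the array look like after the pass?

After pass 1: [7, 11, 11, 18] (2 swaps)
Total swaps: 2


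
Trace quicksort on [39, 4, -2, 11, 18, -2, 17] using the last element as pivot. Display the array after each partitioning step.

Partition 1: pivot=17 at index 4 -> [4, -2, 11, -2, 17, 39, 18]
Partition 2: pivot=-2 at index 1 -> [-2, -2, 11, 4, 17, 39, 18]
Partition 3: pivot=4 at index 2 -> [-2, -2, 4, 11, 17, 39, 18]
Partition 4: pivot=18 at index 5 -> [-2, -2, 4, 11, 17, 18, 39]


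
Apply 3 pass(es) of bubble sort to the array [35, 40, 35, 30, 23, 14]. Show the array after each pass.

After pass 1: [35, 35, 30, 23, 14, 40] (4 swaps)
After pass 2: [35, 30, 23, 14, 35, 40] (3 swaps)
After pass 3: [30, 23, 14, 35, 35, 40] (3 swaps)
Total swaps: 10


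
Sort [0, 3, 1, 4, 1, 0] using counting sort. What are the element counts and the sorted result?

Count array: [2, 2, 0, 1, 1]
(count[i] = number of elements equal to i)
Cumulative count: [2, 4, 4, 5, 6]
Sorted: [0, 0, 1, 1, 3, 4]


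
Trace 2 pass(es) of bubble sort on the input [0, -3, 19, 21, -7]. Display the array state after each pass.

After pass 1: [-3, 0, 19, -7, 21] (2 swaps)
After pass 2: [-3, 0, -7, 19, 21] (1 swaps)
Total swaps: 3


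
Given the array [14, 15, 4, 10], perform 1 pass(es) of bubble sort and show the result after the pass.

After pass 1: [14, 4, 10, 15] (2 swaps)
Total swaps: 2


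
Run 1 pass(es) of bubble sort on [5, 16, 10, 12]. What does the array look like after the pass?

After pass 1: [5, 10, 12, 16] (2 swaps)
Total swaps: 2


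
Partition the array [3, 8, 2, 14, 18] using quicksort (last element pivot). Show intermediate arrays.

Partition 1: pivot=18 at index 4 -> [3, 8, 2, 14, 18]
Partition 2: pivot=14 at index 3 -> [3, 8, 2, 14, 18]
Partition 3: pivot=2 at index 0 -> [2, 8, 3, 14, 18]
Partition 4: pivot=3 at index 1 -> [2, 3, 8, 14, 18]


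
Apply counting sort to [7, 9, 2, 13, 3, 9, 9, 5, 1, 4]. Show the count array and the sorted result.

Count array: [0, 1, 1, 1, 1, 1, 0, 1, 0, 3, 0, 0, 0, 1]
(count[i] = number of elements equal to i)
Cumulative count: [0, 1, 2, 3, 4, 5, 5, 6, 6, 9, 9, 9, 9, 10]
Sorted: [1, 2, 3, 4, 5, 7, 9, 9, 9, 13]


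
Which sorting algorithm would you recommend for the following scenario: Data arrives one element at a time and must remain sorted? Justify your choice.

Best choice: Insertion sort
Reason: Insertion sort naturally handles online/streaming input by inserting each new element into sorted position


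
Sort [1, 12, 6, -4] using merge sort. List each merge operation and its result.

Divide and conquer:
  Merge [1] + [12] -> [1, 12]
  Merge [6] + [-4] -> [-4, 6]
  Merge [1, 12] + [-4, 6] -> [-4, 1, 6, 12]


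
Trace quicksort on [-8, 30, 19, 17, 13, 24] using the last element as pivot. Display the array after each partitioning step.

Partition 1: pivot=24 at index 4 -> [-8, 19, 17, 13, 24, 30]
Partition 2: pivot=13 at index 1 -> [-8, 13, 17, 19, 24, 30]
Partition 3: pivot=19 at index 3 -> [-8, 13, 17, 19, 24, 30]


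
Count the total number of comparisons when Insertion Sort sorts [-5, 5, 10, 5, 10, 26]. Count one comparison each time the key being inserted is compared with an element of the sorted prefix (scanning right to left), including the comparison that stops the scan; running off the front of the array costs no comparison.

Insert 5: -5 <= 5 (stop) = 1 comparison(s) -> [-5, 5, 10, 5, 10, 26]
Insert 10: 5 <= 10 (stop) = 1 comparison(s) -> [-5, 5, 10, 5, 10, 26]
Insert 5: 10 > 5 (shift), 5 <= 5 (stop) = 2 comparison(s) -> [-5, 5, 5, 10, 10, 26]
Insert 10: 10 <= 10 (stop) = 1 comparison(s) -> [-5, 5, 5, 10, 10, 26]
Insert 26: 10 <= 26 (stop) = 1 comparison(s) -> [-5, 5, 5, 10, 10, 26]
Total comparisons: 1 + 1 + 2 + 1 + 1 = 6


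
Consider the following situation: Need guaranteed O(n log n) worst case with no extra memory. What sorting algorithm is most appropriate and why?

Best choice: Heapsort
Reason: Heapsort is O(n log n) worst case and sorts in-place; quicksort can degrade to O(n^2)


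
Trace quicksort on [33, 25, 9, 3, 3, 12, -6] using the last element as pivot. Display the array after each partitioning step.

Partition 1: pivot=-6 at index 0 -> [-6, 25, 9, 3, 3, 12, 33]
Partition 2: pivot=33 at index 6 -> [-6, 25, 9, 3, 3, 12, 33]
Partition 3: pivot=12 at index 4 -> [-6, 9, 3, 3, 12, 25, 33]
Partition 4: pivot=3 at index 2 -> [-6, 3, 3, 9, 12, 25, 33]


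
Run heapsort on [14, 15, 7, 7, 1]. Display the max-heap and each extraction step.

Build heap: [15, 14, 7, 7, 1]
Extract 15: [14, 7, 7, 1, 15]
Extract 14: [7, 1, 7, 14, 15]
Extract 7: [7, 1, 7, 14, 15]
Extract 7: [1, 7, 7, 14, 15]


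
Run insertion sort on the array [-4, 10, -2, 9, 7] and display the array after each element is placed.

First element -4 is already 'sorted'
Insert 10: shifted 0 elements -> [-4, 10, -2, 9, 7]
Insert -2: shifted 1 elements -> [-4, -2, 10, 9, 7]
Insert 9: shifted 1 elements -> [-4, -2, 9, 10, 7]
Insert 7: shifted 2 elements -> [-4, -2, 7, 9, 10]


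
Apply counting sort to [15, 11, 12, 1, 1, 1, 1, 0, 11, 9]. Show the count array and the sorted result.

Count array: [1, 4, 0, 0, 0, 0, 0, 0, 0, 1, 0, 2, 1, 0, 0, 1]
(count[i] = number of elements equal to i)
Cumulative count: [1, 5, 5, 5, 5, 5, 5, 5, 5, 6, 6, 8, 9, 9, 9, 10]
Sorted: [0, 1, 1, 1, 1, 9, 11, 11, 12, 15]


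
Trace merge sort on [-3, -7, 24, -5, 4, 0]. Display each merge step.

Divide and conquer:
  Merge [-7] + [24] -> [-7, 24]
  Merge [-3] + [-7, 24] -> [-7, -3, 24]
  Merge [4] + [0] -> [0, 4]
  Merge [-5] + [0, 4] -> [-5, 0, 4]
  Merge [-7, -3, 24] + [-5, 0, 4] -> [-7, -5, -3, 0, 4, 24]


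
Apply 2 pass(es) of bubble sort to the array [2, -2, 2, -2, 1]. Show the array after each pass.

After pass 1: [-2, 2, -2, 1, 2] (3 swaps)
After pass 2: [-2, -2, 1, 2, 2] (2 swaps)
Total swaps: 5


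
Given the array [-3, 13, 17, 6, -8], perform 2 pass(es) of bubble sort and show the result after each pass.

After pass 1: [-3, 13, 6, -8, 17] (2 swaps)
After pass 2: [-3, 6, -8, 13, 17] (2 swaps)
Total swaps: 4


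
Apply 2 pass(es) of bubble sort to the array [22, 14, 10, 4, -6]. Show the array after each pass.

After pass 1: [14, 10, 4, -6, 22] (4 swaps)
After pass 2: [10, 4, -6, 14, 22] (3 swaps)
Total swaps: 7


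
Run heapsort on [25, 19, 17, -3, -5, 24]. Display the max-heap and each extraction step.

Build heap: [25, 19, 24, -3, -5, 17]
Extract 25: [24, 19, 17, -3, -5, 25]
Extract 24: [19, -3, 17, -5, 24, 25]
Extract 19: [17, -3, -5, 19, 24, 25]
Extract 17: [-3, -5, 17, 19, 24, 25]
Extract -3: [-5, -3, 17, 19, 24, 25]


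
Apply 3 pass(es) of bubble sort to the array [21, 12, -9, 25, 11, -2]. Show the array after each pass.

After pass 1: [12, -9, 21, 11, -2, 25] (4 swaps)
After pass 2: [-9, 12, 11, -2, 21, 25] (3 swaps)
After pass 3: [-9, 11, -2, 12, 21, 25] (2 swaps)
Total swaps: 9


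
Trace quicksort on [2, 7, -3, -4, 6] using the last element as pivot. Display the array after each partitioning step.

Partition 1: pivot=6 at index 3 -> [2, -3, -4, 6, 7]
Partition 2: pivot=-4 at index 0 -> [-4, -3, 2, 6, 7]
Partition 3: pivot=2 at index 2 -> [-4, -3, 2, 6, 7]


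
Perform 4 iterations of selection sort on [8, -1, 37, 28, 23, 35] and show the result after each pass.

Pass 1: Select minimum -1 at index 1, swap -> [-1, 8, 37, 28, 23, 35]
Pass 2: Select minimum 8 at index 1, swap -> [-1, 8, 37, 28, 23, 35]
Pass 3: Select minimum 23 at index 4, swap -> [-1, 8, 23, 28, 37, 35]
Pass 4: Select minimum 28 at index 3, swap -> [-1, 8, 23, 28, 37, 35]


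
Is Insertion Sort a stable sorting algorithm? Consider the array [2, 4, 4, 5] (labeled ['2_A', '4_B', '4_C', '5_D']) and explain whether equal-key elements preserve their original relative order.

Trace Insertion Sort on the labeled array (the key is the number; the letter only tracks identity):
  Insert 4_B at index 1: [2_A, 4_B, 4_C, 5_D]
  Insert 4_C at index 2: [2_A, 4_B, 4_C, 5_D]
  Insert 5_D at index 3: [2_A, 4_B, 4_C, 5_D]
Final order: [2_A, 4_B, 4_C, 5_D]
Equal keys:
  value 4: originally 4_B, 4_C; after sorting 4_B, 4_C -> order preserved
All equal keys kept their original relative order. Insertion Sort is stable: elements are shifted only while they are strictly greater than the key, so a key is inserted after any equal elements already placed.
Answer: Stable


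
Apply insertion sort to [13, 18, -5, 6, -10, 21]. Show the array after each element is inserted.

First element 13 is already 'sorted'
Insert 18: shifted 0 elements -> [13, 18, -5, 6, -10, 21]
Insert -5: shifted 2 elements -> [-5, 13, 18, 6, -10, 21]
Insert 6: shifted 2 elements -> [-5, 6, 13, 18, -10, 21]
Insert -10: shifted 4 elements -> [-10, -5, 6, 13, 18, 21]
Insert 21: shifted 0 elements -> [-10, -5, 6, 13, 18, 21]


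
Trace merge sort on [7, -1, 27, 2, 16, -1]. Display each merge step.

Divide and conquer:
  Merge [-1] + [27] -> [-1, 27]
  Merge [7] + [-1, 27] -> [-1, 7, 27]
  Merge [16] + [-1] -> [-1, 16]
  Merge [2] + [-1, 16] -> [-1, 2, 16]
  Merge [-1, 7, 27] + [-1, 2, 16] -> [-1, -1, 2, 7, 16, 27]


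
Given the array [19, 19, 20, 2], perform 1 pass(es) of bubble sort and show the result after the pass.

After pass 1: [19, 19, 2, 20] (1 swaps)
Total swaps: 1
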